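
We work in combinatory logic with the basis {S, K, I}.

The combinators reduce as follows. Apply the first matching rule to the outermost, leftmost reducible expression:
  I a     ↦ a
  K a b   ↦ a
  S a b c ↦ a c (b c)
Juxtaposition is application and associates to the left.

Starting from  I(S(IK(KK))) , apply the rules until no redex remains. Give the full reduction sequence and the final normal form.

  start: I(S(IK(KK)))
  [1] S(IK(KK))
  [2] S(K(KK))

Answer: normal form = S(K(KK))  (in 2 steps)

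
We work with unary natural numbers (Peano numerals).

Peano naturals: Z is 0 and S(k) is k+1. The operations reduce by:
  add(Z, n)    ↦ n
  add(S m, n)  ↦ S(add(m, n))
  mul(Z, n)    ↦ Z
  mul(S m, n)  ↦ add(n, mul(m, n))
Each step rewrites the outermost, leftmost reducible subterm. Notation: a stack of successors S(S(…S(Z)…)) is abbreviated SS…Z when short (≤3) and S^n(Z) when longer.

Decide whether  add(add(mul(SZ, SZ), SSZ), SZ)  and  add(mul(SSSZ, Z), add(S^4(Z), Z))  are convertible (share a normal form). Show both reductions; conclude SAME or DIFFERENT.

Term A:
  start: add(add(mul(SZ, SZ), SSZ), SZ)
  [1] add(add(add(SZ, mul(Z, SZ)), SSZ), SZ)
  [2] add(add(S(add(Z, mul(Z, SZ))), SSZ), SZ)
  [3] add(S(add(add(Z, mul(Z, SZ)), SSZ)), SZ)
  [4] S(add(add(add(Z, mul(Z, SZ)), SSZ), SZ))
  [5] S(add(add(mul(Z, SZ), SSZ), SZ))
  [6] S(add(add(Z, SSZ), SZ))
  [7] S(add(SSZ, SZ))
  [8] S(S(add(SZ, SZ)))
  [9] S(S(S(add(Z, SZ))))
  [10] S^4(Z)

Term B:
  start: add(mul(SSSZ, Z), add(S^4(Z), Z))
  [1] add(add(Z, mul(SSZ, Z)), add(S^4(Z), Z))
  [2] add(mul(SSZ, Z), add(S^4(Z), Z))
  [3] add(add(Z, mul(SZ, Z)), add(S^4(Z), Z))
  [4] add(mul(SZ, Z), add(S^4(Z), Z))
  [5] add(add(Z, mul(Z, Z)), add(S^4(Z), Z))
  [6] add(mul(Z, Z), add(S^4(Z), Z))
  [7] add(Z, add(S^4(Z), Z))
  [8] add(S^4(Z), Z)
  [9] S(add(SSSZ, Z))
  [10] S(S(add(SSZ, Z)))
  [11] S(S(S(add(SZ, Z))))
  [12] S(S(S(S(add(Z, Z)))))
  [13] S^4(Z)

Answer: SAME — A ⇓ S^4(Z), B ⇓ S^4(Z)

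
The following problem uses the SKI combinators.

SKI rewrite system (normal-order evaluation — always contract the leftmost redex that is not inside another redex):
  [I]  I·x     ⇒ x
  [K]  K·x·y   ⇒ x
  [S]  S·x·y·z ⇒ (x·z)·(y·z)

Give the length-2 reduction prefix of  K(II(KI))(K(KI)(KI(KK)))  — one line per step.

Answer: after 2 steps: I(KI)

Reduction:
  start: K(II(KI))(K(KI)(KI(KK)))
  →1  II(KI)
  →2  I(KI)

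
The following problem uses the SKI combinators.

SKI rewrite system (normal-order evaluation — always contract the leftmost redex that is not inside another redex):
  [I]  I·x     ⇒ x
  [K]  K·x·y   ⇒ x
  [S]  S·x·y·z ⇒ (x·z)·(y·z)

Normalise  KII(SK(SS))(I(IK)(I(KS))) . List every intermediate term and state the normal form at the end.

Answer: normal form = K(KS)  (in 7 steps)

Reduction:
  start: KII(SK(SS))(I(IK)(I(KS)))
  →1  I(SK(SS))(I(IK)(I(KS)))
  →2  SK(SS)(I(IK)(I(KS)))
  →3  K(I(IK)(I(KS)))(SS(I(IK)(I(KS))))
  →4  I(IK)(I(KS))
  →5  IK(I(KS))
  →6  K(I(KS))
  →7  K(KS)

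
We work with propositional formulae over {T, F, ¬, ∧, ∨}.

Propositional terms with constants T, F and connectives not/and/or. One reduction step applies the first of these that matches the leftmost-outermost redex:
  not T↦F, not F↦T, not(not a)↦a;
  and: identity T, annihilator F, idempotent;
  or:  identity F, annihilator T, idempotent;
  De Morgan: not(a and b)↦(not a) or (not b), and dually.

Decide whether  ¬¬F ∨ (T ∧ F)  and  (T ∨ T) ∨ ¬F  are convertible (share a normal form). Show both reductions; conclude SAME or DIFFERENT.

Term A:
  start: ¬¬F ∨ (T ∧ F)
  step 1: F ∨ (T ∧ F)
  step 2: T ∧ F
  step 3: F

Term B:
  start: (T ∨ T) ∨ ¬F
  step 1: T ∨ ¬F
  step 2: T

Answer: DIFFERENT — A ⇓ F, B ⇓ T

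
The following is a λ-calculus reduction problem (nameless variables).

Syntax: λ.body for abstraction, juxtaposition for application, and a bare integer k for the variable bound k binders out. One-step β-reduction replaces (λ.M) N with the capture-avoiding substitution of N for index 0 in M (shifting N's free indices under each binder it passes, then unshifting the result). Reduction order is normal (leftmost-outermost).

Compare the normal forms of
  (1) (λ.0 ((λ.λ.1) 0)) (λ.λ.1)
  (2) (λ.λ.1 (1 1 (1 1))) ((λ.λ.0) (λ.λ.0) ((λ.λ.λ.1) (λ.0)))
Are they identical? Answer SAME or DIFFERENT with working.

Answer: SAME — A ⇓ λ.λ.λ.λ.1, B ⇓ λ.λ.λ.λ.1

Derivation:
Term A:
  start: (λ.0 ((λ.λ.1) 0)) (λ.λ.1)
  step 1: (λ.λ.1) ((λ.λ.1) (λ.λ.1))
  step 2: λ.(λ.λ.1) (λ.λ.1)
  step 3: λ.λ.λ.λ.1

Term B:
  start: (λ.λ.1 (1 1 (1 1))) ((λ.λ.0) (λ.λ.0) ((λ.λ.λ.1) (λ.0)))
  step 1: λ.(λ.λ.0) (λ.λ.0) ((λ.λ.λ.1) (λ.0)) ((λ.λ.0) (λ.λ.0) ((λ.λ.λ.1) (λ.0)) ((λ.λ.0) (λ.λ.0) ((λ.λ.λ.1) (λ.0))) ((λ.λ.0) (λ.λ.0) ((λ.λ.λ.1) (λ.0)) ((λ.λ.0) (λ.λ.0) ((λ.λ.λ.1) (λ.0)))))
  step 2: λ.(λ.0) ((λ.λ.λ.1) (λ.0)) ((λ.λ.0) (λ.λ.0) ((λ.λ.λ.1) (λ.0)) ((λ.λ.0) (λ.λ.0) ((λ.λ.λ.1) (λ.0))) ((λ.λ.0) (λ.λ.0) ((λ.λ.λ.1) (λ.0)) ((λ.λ.0) (λ.λ.0) ((λ.λ.λ.1) (λ.0)))))
  step 3: λ.(λ.λ.λ.1) (λ.0) ((λ.λ.0) (λ.λ.0) ((λ.λ.λ.1) (λ.0)) ((λ.λ.0) (λ.λ.0) ((λ.λ.λ.1) (λ.0))) ((λ.λ.0) (λ.λ.0) ((λ.λ.λ.1) (λ.0)) ((λ.λ.0) (λ.λ.0) ((λ.λ.λ.1) (λ.0)))))
  step 4: λ.(λ.λ.1) ((λ.λ.0) (λ.λ.0) ((λ.λ.λ.1) (λ.0)) ((λ.λ.0) (λ.λ.0) ((λ.λ.λ.1) (λ.0))) ((λ.λ.0) (λ.λ.0) ((λ.λ.λ.1) (λ.0)) ((λ.λ.0) (λ.λ.0) ((λ.λ.λ.1) (λ.0)))))
  step 5: λ.λ.(λ.λ.0) (λ.λ.0) ((λ.λ.λ.1) (λ.0)) ((λ.λ.0) (λ.λ.0) ((λ.λ.λ.1) (λ.0))) ((λ.λ.0) (λ.λ.0) ((λ.λ.λ.1) (λ.0)) ((λ.λ.0) (λ.λ.0) ((λ.λ.λ.1) (λ.0))))
  step 6: λ.λ.(λ.0) ((λ.λ.λ.1) (λ.0)) ((λ.λ.0) (λ.λ.0) ((λ.λ.λ.1) (λ.0))) ((λ.λ.0) (λ.λ.0) ((λ.λ.λ.1) (λ.0)) ((λ.λ.0) (λ.λ.0) ((λ.λ.λ.1) (λ.0))))
  step 7: λ.λ.(λ.λ.λ.1) (λ.0) ((λ.λ.0) (λ.λ.0) ((λ.λ.λ.1) (λ.0))) ((λ.λ.0) (λ.λ.0) ((λ.λ.λ.1) (λ.0)) ((λ.λ.0) (λ.λ.0) ((λ.λ.λ.1) (λ.0))))
  step 8: λ.λ.(λ.λ.1) ((λ.λ.0) (λ.λ.0) ((λ.λ.λ.1) (λ.0))) ((λ.λ.0) (λ.λ.0) ((λ.λ.λ.1) (λ.0)) ((λ.λ.0) (λ.λ.0) ((λ.λ.λ.1) (λ.0))))
  step 9: λ.λ.(λ.(λ.λ.0) (λ.λ.0) ((λ.λ.λ.1) (λ.0))) ((λ.λ.0) (λ.λ.0) ((λ.λ.λ.1) (λ.0)) ((λ.λ.0) (λ.λ.0) ((λ.λ.λ.1) (λ.0))))
  step 10: λ.λ.(λ.λ.0) (λ.λ.0) ((λ.λ.λ.1) (λ.0))
  step 11: λ.λ.(λ.0) ((λ.λ.λ.1) (λ.0))
  step 12: λ.λ.(λ.λ.λ.1) (λ.0)
  step 13: λ.λ.λ.λ.1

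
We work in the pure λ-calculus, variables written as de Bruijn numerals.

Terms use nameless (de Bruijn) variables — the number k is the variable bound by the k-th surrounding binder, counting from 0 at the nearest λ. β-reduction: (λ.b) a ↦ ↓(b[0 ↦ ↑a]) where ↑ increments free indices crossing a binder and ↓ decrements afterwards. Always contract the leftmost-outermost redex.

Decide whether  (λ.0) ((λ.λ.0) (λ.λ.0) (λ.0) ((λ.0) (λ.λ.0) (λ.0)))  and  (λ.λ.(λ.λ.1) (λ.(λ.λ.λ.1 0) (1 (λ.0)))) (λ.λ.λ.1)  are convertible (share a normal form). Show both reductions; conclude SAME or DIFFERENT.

Answer: DIFFERENT — A ⇓ λ.0, B ⇓ λ.λ.λ.λ.λ.1 0

Derivation:
Term A:
  start: (λ.0) ((λ.λ.0) (λ.λ.0) (λ.0) ((λ.0) (λ.λ.0) (λ.0)))
  step 1: (λ.λ.0) (λ.λ.0) (λ.0) ((λ.0) (λ.λ.0) (λ.0))
  step 2: (λ.0) (λ.0) ((λ.0) (λ.λ.0) (λ.0))
  step 3: (λ.0) ((λ.0) (λ.λ.0) (λ.0))
  step 4: (λ.0) (λ.λ.0) (λ.0)
  step 5: (λ.λ.0) (λ.0)
  step 6: λ.0

Term B:
  start: (λ.λ.(λ.λ.1) (λ.(λ.λ.λ.1 0) (1 (λ.0)))) (λ.λ.λ.1)
  step 1: λ.(λ.λ.1) (λ.(λ.λ.λ.1 0) (1 (λ.0)))
  step 2: λ.λ.λ.(λ.λ.λ.1 0) (2 (λ.0))
  step 3: λ.λ.λ.λ.λ.1 0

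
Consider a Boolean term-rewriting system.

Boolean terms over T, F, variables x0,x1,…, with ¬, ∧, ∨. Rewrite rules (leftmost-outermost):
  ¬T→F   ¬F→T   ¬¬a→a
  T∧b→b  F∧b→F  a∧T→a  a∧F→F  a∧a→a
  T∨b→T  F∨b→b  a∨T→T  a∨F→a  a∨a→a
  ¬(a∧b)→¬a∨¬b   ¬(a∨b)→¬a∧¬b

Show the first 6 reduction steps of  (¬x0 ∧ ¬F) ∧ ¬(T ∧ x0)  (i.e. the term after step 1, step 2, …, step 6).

  start: (¬x0 ∧ ¬F) ∧ ¬(T ∧ x0)
  step 1: (¬x0 ∧ T) ∧ ¬(T ∧ x0)
  step 2: ¬x0 ∧ ¬(T ∧ x0)
  step 3: ¬x0 ∧ (¬T ∨ ¬x0)
  step 4: ¬x0 ∧ (F ∨ ¬x0)
  step 5: ¬x0 ∧ ¬x0
  step 6: ¬x0

Answer: after 6 steps: ¬x0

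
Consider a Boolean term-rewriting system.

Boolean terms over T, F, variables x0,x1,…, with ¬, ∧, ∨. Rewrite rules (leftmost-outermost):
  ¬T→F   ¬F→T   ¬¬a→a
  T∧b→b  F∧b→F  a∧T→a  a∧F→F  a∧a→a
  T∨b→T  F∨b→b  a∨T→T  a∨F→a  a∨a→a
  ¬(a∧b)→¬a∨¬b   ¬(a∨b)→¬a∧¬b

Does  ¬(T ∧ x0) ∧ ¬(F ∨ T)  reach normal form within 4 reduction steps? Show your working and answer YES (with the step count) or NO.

Answer: NO — after 4 steps the term is ¬x0 ∧ (¬F ∧ ¬T), not yet normal

Working:
  start: ¬(T ∧ x0) ∧ ¬(F ∨ T)
  [1] (¬T ∨ ¬x0) ∧ ¬(F ∨ T)
  [2] (F ∨ ¬x0) ∧ ¬(F ∨ T)
  [3] ¬x0 ∧ ¬(F ∨ T)
  [4] ¬x0 ∧ (¬F ∧ ¬T)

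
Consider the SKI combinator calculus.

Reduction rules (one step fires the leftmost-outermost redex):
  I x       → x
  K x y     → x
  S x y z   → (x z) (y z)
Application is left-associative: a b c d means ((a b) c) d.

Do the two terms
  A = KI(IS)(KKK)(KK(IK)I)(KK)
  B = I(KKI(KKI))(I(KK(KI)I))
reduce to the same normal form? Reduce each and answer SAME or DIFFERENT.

Term A:
  start: KI(IS)(KKK)(KK(IK)I)(KK)
  step 1: I(KKK)(KK(IK)I)(KK)
  step 2: KKK(KK(IK)I)(KK)
  step 3: K(KK(IK)I)(KK)
  step 4: KK(IK)I
  step 5: KI

Term B:
  start: I(KKI(KKI))(I(KK(KI)I))
  step 1: KKI(KKI)(I(KK(KI)I))
  step 2: K(KKI)(I(KK(KI)I))
  step 3: KKI
  step 4: K

Answer: DIFFERENT — A ⇓ KI, B ⇓ K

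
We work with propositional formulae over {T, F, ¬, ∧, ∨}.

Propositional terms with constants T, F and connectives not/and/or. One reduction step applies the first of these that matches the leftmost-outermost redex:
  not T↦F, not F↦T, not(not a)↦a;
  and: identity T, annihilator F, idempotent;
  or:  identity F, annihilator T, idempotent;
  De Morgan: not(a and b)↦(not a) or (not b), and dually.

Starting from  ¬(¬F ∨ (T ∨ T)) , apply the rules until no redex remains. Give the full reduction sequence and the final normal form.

Answer: normal form = F  (in 3 steps)

Working:
  start: ¬(¬F ∨ (T ∨ T))
  step 1: ¬¬F ∧ ¬(T ∨ T)
  step 2: F ∧ ¬(T ∨ T)
  step 3: F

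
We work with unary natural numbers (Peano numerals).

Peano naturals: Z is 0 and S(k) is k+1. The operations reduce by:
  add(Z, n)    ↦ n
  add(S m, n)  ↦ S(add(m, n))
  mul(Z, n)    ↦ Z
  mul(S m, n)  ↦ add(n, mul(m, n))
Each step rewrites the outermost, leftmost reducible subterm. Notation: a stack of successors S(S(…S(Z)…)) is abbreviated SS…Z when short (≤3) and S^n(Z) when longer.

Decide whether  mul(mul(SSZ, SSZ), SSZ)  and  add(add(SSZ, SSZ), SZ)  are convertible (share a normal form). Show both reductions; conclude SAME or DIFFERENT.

Answer: DIFFERENT — A ⇓ S^8(Z), B ⇓ S^5(Z)

Derivation:
Term A:
  start: mul(mul(SSZ, SSZ), SSZ)
  →1  mul(add(SSZ, mul(SZ, SSZ)), SSZ)
  →2  mul(S(add(SZ, mul(SZ, SSZ))), SSZ)
  →3  add(SSZ, mul(add(SZ, mul(SZ, SSZ)), SSZ))
  →4  S(add(SZ, mul(add(SZ, mul(SZ, SSZ)), SSZ)))
  →5  S(S(add(Z, mul(add(SZ, mul(SZ, SSZ)), SSZ))))
  →6  S(S(mul(add(SZ, mul(SZ, SSZ)), SSZ)))
  →7  S(S(mul(S(add(Z, mul(SZ, SSZ))), SSZ)))
  →8  S(S(add(SSZ, mul(add(Z, mul(SZ, SSZ)), SSZ))))
  →9  S(S(S(add(SZ, mul(add(Z, mul(SZ, SSZ)), SSZ)))))
  →10  S(S(S(S(add(Z, mul(add(Z, mul(SZ, SSZ)), SSZ))))))
  →11  S(S(S(S(mul(add(Z, mul(SZ, SSZ)), SSZ)))))
  →12  S(S(S(S(mul(mul(SZ, SSZ), SSZ)))))
  →13  S(S(S(S(mul(add(SSZ, mul(Z, SSZ)), SSZ)))))
  →14  S(S(S(S(mul(S(add(SZ, mul(Z, SSZ))), SSZ)))))
  →15  S(S(S(S(add(SSZ, mul(add(SZ, mul(Z, SSZ)), SSZ))))))
  →16  S(S(S(S(S(add(SZ, mul(add(SZ, mul(Z, SSZ)), SSZ)))))))
  →17  S(S(S(S(S(S(add(Z, mul(add(SZ, mul(Z, SSZ)), SSZ))))))))
  →18  S(S(S(S(S(S(mul(add(SZ, mul(Z, SSZ)), SSZ)))))))
  →19  S(S(S(S(S(S(mul(S(add(Z, mul(Z, SSZ))), SSZ)))))))
  →20  S(S(S(S(S(S(add(SSZ, mul(add(Z, mul(Z, SSZ)), SSZ))))))))
  →21  S(S(S(S(S(S(S(add(SZ, mul(add(Z, mul(Z, SSZ)), SSZ)))))))))
  →22  S(S(S(S(S(S(S(S(add(Z, mul(add(Z, mul(Z, SSZ)), SSZ))))))))))
  →23  S(S(S(S(S(S(S(S(mul(add(Z, mul(Z, SSZ)), SSZ)))))))))
  →24  S(S(S(S(S(S(S(S(mul(mul(Z, SSZ), SSZ)))))))))
  →25  S(S(S(S(S(S(S(S(mul(Z, SSZ)))))))))
  →26  S^8(Z)

Term B:
  start: add(add(SSZ, SSZ), SZ)
  →1  add(S(add(SZ, SSZ)), SZ)
  →2  S(add(add(SZ, SSZ), SZ))
  →3  S(add(S(add(Z, SSZ)), SZ))
  →4  S(S(add(add(Z, SSZ), SZ)))
  →5  S(S(add(SSZ, SZ)))
  →6  S(S(S(add(SZ, SZ))))
  →7  S(S(S(S(add(Z, SZ)))))
  →8  S^5(Z)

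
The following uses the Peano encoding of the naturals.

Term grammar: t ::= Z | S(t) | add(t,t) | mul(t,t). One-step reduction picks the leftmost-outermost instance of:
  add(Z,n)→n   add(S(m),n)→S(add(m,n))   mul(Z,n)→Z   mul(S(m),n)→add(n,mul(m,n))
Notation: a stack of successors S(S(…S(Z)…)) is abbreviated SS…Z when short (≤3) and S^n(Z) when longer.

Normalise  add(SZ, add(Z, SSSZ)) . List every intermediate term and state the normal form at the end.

Answer: normal form = S^4(Z)  (in 3 steps)

Derivation:
  start: add(SZ, add(Z, SSSZ))
  step 1: S(add(Z, add(Z, SSSZ)))
  step 2: S(add(Z, SSSZ))
  step 3: S^4(Z)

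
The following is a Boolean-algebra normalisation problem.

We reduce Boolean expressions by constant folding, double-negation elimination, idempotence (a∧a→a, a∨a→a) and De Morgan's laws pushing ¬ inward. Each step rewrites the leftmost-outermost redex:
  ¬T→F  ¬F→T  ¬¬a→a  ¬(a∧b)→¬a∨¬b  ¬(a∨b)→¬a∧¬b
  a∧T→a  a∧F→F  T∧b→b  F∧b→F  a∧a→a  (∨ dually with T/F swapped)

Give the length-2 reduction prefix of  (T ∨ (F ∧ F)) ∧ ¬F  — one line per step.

Answer: after 2 steps: ¬F

Reduction:
  start: (T ∨ (F ∧ F)) ∧ ¬F
  [1] T ∧ ¬F
  [2] ¬F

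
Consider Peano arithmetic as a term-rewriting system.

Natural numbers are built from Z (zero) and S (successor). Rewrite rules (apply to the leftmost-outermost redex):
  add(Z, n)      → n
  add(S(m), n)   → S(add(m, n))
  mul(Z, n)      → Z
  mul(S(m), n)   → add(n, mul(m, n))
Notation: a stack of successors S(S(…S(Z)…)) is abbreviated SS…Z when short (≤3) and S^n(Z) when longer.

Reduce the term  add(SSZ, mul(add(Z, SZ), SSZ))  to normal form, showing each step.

Answer: normal form = S^4(Z)  (in 9 steps)

Reduction:
  start: add(SSZ, mul(add(Z, SZ), SSZ))
  step 1: S(add(SZ, mul(add(Z, SZ), SSZ)))
  step 2: S(S(add(Z, mul(add(Z, SZ), SSZ))))
  step 3: S(S(mul(add(Z, SZ), SSZ)))
  step 4: S(S(mul(SZ, SSZ)))
  step 5: S(S(add(SSZ, mul(Z, SSZ))))
  step 6: S(S(S(add(SZ, mul(Z, SSZ)))))
  step 7: S(S(S(S(add(Z, mul(Z, SSZ))))))
  step 8: S(S(S(S(mul(Z, SSZ)))))
  step 9: S^4(Z)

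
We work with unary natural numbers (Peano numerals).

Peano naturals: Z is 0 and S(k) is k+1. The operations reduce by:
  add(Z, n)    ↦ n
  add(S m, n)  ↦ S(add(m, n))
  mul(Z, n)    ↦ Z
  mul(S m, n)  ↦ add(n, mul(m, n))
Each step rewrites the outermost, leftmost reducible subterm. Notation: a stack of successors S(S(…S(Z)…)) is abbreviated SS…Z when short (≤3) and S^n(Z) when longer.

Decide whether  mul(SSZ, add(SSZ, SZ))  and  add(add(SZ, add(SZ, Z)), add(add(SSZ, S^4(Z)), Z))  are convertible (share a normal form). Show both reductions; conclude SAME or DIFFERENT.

Answer: DIFFERENT — A ⇓ S^6(Z), B ⇓ S^8(Z)

Derivation:
Term A:
  start: mul(SSZ, add(SSZ, SZ))
  [1] add(add(SSZ, SZ), mul(SZ, add(SSZ, SZ)))
  [2] add(S(add(SZ, SZ)), mul(SZ, add(SSZ, SZ)))
  [3] S(add(add(SZ, SZ), mul(SZ, add(SSZ, SZ))))
  [4] S(add(S(add(Z, SZ)), mul(SZ, add(SSZ, SZ))))
  [5] S(S(add(add(Z, SZ), mul(SZ, add(SSZ, SZ)))))
  [6] S(S(add(SZ, mul(SZ, add(SSZ, SZ)))))
  [7] S(S(S(add(Z, mul(SZ, add(SSZ, SZ))))))
  [8] S(S(S(mul(SZ, add(SSZ, SZ)))))
  [9] S(S(S(add(add(SSZ, SZ), mul(Z, add(SSZ, SZ))))))
  [10] S(S(S(add(S(add(SZ, SZ)), mul(Z, add(SSZ, SZ))))))
  [11] S(S(S(S(add(add(SZ, SZ), mul(Z, add(SSZ, SZ)))))))
  [12] S(S(S(S(add(S(add(Z, SZ)), mul(Z, add(SSZ, SZ)))))))
  [13] S(S(S(S(S(add(add(Z, SZ), mul(Z, add(SSZ, SZ))))))))
  [14] S(S(S(S(S(add(SZ, mul(Z, add(SSZ, SZ))))))))
  [15] S(S(S(S(S(S(add(Z, mul(Z, add(SSZ, SZ)))))))))
  [16] S(S(S(S(S(S(mul(Z, add(SSZ, SZ))))))))
  [17] S^6(Z)

Term B:
  start: add(add(SZ, add(SZ, Z)), add(add(SSZ, S^4(Z)), Z))
  [1] add(S(add(Z, add(SZ, Z))), add(add(SSZ, S^4(Z)), Z))
  [2] S(add(add(Z, add(SZ, Z)), add(add(SSZ, S^4(Z)), Z)))
  [3] S(add(add(SZ, Z), add(add(SSZ, S^4(Z)), Z)))
  [4] S(add(S(add(Z, Z)), add(add(SSZ, S^4(Z)), Z)))
  [5] S(S(add(add(Z, Z), add(add(SSZ, S^4(Z)), Z))))
  [6] S(S(add(Z, add(add(SSZ, S^4(Z)), Z))))
  [7] S(S(add(add(SSZ, S^4(Z)), Z)))
  [8] S(S(add(S(add(SZ, S^4(Z))), Z)))
  [9] S(S(S(add(add(SZ, S^4(Z)), Z))))
  [10] S(S(S(add(S(add(Z, S^4(Z))), Z))))
  [11] S(S(S(S(add(add(Z, S^4(Z)), Z)))))
  [12] S(S(S(S(add(S^4(Z), Z)))))
  [13] S(S(S(S(S(add(SSSZ, Z))))))
  [14] S(S(S(S(S(S(add(SSZ, Z)))))))
  [15] S(S(S(S(S(S(S(add(SZ, Z))))))))
  [16] S(S(S(S(S(S(S(S(add(Z, Z)))))))))
  [17] S^8(Z)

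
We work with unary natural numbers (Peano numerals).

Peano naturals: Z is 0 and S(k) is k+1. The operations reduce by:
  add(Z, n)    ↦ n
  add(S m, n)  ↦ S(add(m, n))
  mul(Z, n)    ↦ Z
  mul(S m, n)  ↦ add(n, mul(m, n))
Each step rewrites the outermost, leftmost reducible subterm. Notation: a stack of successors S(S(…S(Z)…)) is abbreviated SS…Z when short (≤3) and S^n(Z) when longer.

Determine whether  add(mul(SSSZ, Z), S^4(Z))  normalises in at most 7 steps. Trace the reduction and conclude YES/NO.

Answer: NO — after 7 steps the term is add(Z, S^4(Z)), not yet normal

Derivation:
  start: add(mul(SSSZ, Z), S^4(Z))
  step 1: add(add(Z, mul(SSZ, Z)), S^4(Z))
  step 2: add(mul(SSZ, Z), S^4(Z))
  step 3: add(add(Z, mul(SZ, Z)), S^4(Z))
  step 4: add(mul(SZ, Z), S^4(Z))
  step 5: add(add(Z, mul(Z, Z)), S^4(Z))
  step 6: add(mul(Z, Z), S^4(Z))
  step 7: add(Z, S^4(Z))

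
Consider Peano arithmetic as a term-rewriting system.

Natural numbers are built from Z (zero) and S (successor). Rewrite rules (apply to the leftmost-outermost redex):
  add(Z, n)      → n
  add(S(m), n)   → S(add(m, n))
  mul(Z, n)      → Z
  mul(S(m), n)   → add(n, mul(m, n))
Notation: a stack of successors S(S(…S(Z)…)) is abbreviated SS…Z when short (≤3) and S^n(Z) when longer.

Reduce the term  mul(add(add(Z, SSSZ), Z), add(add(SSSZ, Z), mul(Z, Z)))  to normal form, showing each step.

Answer: normal form = S^9(Z)  (in 48 steps)

Derivation:
  start: mul(add(add(Z, SSSZ), Z), add(add(SSSZ, Z), mul(Z, Z)))
  →1  mul(add(SSSZ, Z), add(add(SSSZ, Z), mul(Z, Z)))
  →2  mul(S(add(SSZ, Z)), add(add(SSSZ, Z), mul(Z, Z)))
  →3  add(add(add(SSSZ, Z), mul(Z, Z)), mul(add(SSZ, Z), add(add(SSSZ, Z), mul(Z, Z))))
  →4  add(add(S(add(SSZ, Z)), mul(Z, Z)), mul(add(SSZ, Z), add(add(SSSZ, Z), mul(Z, Z))))
  →5  add(S(add(add(SSZ, Z), mul(Z, Z))), mul(add(SSZ, Z), add(add(SSSZ, Z), mul(Z, Z))))
  →6  S(add(add(add(SSZ, Z), mul(Z, Z)), mul(add(SSZ, Z), add(add(SSSZ, Z), mul(Z, Z)))))
  →7  S(add(add(S(add(SZ, Z)), mul(Z, Z)), mul(add(SSZ, Z), add(add(SSSZ, Z), mul(Z, Z)))))
  →8  S(add(S(add(add(SZ, Z), mul(Z, Z))), mul(add(SSZ, Z), add(add(SSSZ, Z), mul(Z, Z)))))
  →9  S(S(add(add(add(SZ, Z), mul(Z, Z)), mul(add(SSZ, Z), add(add(SSSZ, Z), mul(Z, Z))))))
  →10  S(S(add(add(S(add(Z, Z)), mul(Z, Z)), mul(add(SSZ, Z), add(add(SSSZ, Z), mul(Z, Z))))))
  →11  S(S(add(S(add(add(Z, Z), mul(Z, Z))), mul(add(SSZ, Z), add(add(SSSZ, Z), mul(Z, Z))))))
  →12  S(S(S(add(add(add(Z, Z), mul(Z, Z)), mul(add(SSZ, Z), add(add(SSSZ, Z), mul(Z, Z)))))))
  →13  S(S(S(add(add(Z, mul(Z, Z)), mul(add(SSZ, Z), add(add(SSSZ, Z), mul(Z, Z)))))))
  →14  S(S(S(add(mul(Z, Z), mul(add(SSZ, Z), add(add(SSSZ, Z), mul(Z, Z)))))))
  →15  S(S(S(add(Z, mul(add(SSZ, Z), add(add(SSSZ, Z), mul(Z, Z)))))))
  →16  S(S(S(mul(add(SSZ, Z), add(add(SSSZ, Z), mul(Z, Z))))))
  →17  S(S(S(mul(S(add(SZ, Z)), add(add(SSSZ, Z), mul(Z, Z))))))
  →18  S(S(S(add(add(add(SSSZ, Z), mul(Z, Z)), mul(add(SZ, Z), add(add(SSSZ, Z), mul(Z, Z)))))))
  →19  S(S(S(add(add(S(add(SSZ, Z)), mul(Z, Z)), mul(add(SZ, Z), add(add(SSSZ, Z), mul(Z, Z)))))))
  →20  S(S(S(add(S(add(add(SSZ, Z), mul(Z, Z))), mul(add(SZ, Z), add(add(SSSZ, Z), mul(Z, Z)))))))
  →21  S(S(S(S(add(add(add(SSZ, Z), mul(Z, Z)), mul(add(SZ, Z), add(add(SSSZ, Z), mul(Z, Z))))))))
  →22  S(S(S(S(add(add(S(add(SZ, Z)), mul(Z, Z)), mul(add(SZ, Z), add(add(SSSZ, Z), mul(Z, Z))))))))
  →23  S(S(S(S(add(S(add(add(SZ, Z), mul(Z, Z))), mul(add(SZ, Z), add(add(SSSZ, Z), mul(Z, Z))))))))
  →24  S(S(S(S(S(add(add(add(SZ, Z), mul(Z, Z)), mul(add(SZ, Z), add(add(SSSZ, Z), mul(Z, Z)))))))))
  →25  S(S(S(S(S(add(add(S(add(Z, Z)), mul(Z, Z)), mul(add(SZ, Z), add(add(SSSZ, Z), mul(Z, Z)))))))))
  →26  S(S(S(S(S(add(S(add(add(Z, Z), mul(Z, Z))), mul(add(SZ, Z), add(add(SSSZ, Z), mul(Z, Z)))))))))
  →27  S(S(S(S(S(S(add(add(add(Z, Z), mul(Z, Z)), mul(add(SZ, Z), add(add(SSSZ, Z), mul(Z, Z))))))))))
  →28  S(S(S(S(S(S(add(add(Z, mul(Z, Z)), mul(add(SZ, Z), add(add(SSSZ, Z), mul(Z, Z))))))))))
  →29  S(S(S(S(S(S(add(mul(Z, Z), mul(add(SZ, Z), add(add(SSSZ, Z), mul(Z, Z))))))))))
  →30  S(S(S(S(S(S(add(Z, mul(add(SZ, Z), add(add(SSSZ, Z), mul(Z, Z))))))))))
  →31  S(S(S(S(S(S(mul(add(SZ, Z), add(add(SSSZ, Z), mul(Z, Z)))))))))
  →32  S(S(S(S(S(S(mul(S(add(Z, Z)), add(add(SSSZ, Z), mul(Z, Z)))))))))
  →33  S(S(S(S(S(S(add(add(add(SSSZ, Z), mul(Z, Z)), mul(add(Z, Z), add(add(SSSZ, Z), mul(Z, Z))))))))))
  →34  S(S(S(S(S(S(add(add(S(add(SSZ, Z)), mul(Z, Z)), mul(add(Z, Z), add(add(SSSZ, Z), mul(Z, Z))))))))))
  →35  S(S(S(S(S(S(add(S(add(add(SSZ, Z), mul(Z, Z))), mul(add(Z, Z), add(add(SSSZ, Z), mul(Z, Z))))))))))
  →36  S(S(S(S(S(S(S(add(add(add(SSZ, Z), mul(Z, Z)), mul(add(Z, Z), add(add(SSSZ, Z), mul(Z, Z)))))))))))
  →37  S(S(S(S(S(S(S(add(add(S(add(SZ, Z)), mul(Z, Z)), mul(add(Z, Z), add(add(SSSZ, Z), mul(Z, Z)))))))))))
  →38  S(S(S(S(S(S(S(add(S(add(add(SZ, Z), mul(Z, Z))), mul(add(Z, Z), add(add(SSSZ, Z), mul(Z, Z)))))))))))
  →39  S(S(S(S(S(S(S(S(add(add(add(SZ, Z), mul(Z, Z)), mul(add(Z, Z), add(add(SSSZ, Z), mul(Z, Z))))))))))))
  →40  S(S(S(S(S(S(S(S(add(add(S(add(Z, Z)), mul(Z, Z)), mul(add(Z, Z), add(add(SSSZ, Z), mul(Z, Z))))))))))))
  →41  S(S(S(S(S(S(S(S(add(S(add(add(Z, Z), mul(Z, Z))), mul(add(Z, Z), add(add(SSSZ, Z), mul(Z, Z))))))))))))
  →42  S(S(S(S(S(S(S(S(S(add(add(add(Z, Z), mul(Z, Z)), mul(add(Z, Z), add(add(SSSZ, Z), mul(Z, Z)))))))))))))
  →43  S(S(S(S(S(S(S(S(S(add(add(Z, mul(Z, Z)), mul(add(Z, Z), add(add(SSSZ, Z), mul(Z, Z)))))))))))))
  →44  S(S(S(S(S(S(S(S(S(add(mul(Z, Z), mul(add(Z, Z), add(add(SSSZ, Z), mul(Z, Z)))))))))))))
  →45  S(S(S(S(S(S(S(S(S(add(Z, mul(add(Z, Z), add(add(SSSZ, Z), mul(Z, Z)))))))))))))
  →46  S(S(S(S(S(S(S(S(S(mul(add(Z, Z), add(add(SSSZ, Z), mul(Z, Z))))))))))))
  →47  S(S(S(S(S(S(S(S(S(mul(Z, add(add(SSSZ, Z), mul(Z, Z))))))))))))
  →48  S^9(Z)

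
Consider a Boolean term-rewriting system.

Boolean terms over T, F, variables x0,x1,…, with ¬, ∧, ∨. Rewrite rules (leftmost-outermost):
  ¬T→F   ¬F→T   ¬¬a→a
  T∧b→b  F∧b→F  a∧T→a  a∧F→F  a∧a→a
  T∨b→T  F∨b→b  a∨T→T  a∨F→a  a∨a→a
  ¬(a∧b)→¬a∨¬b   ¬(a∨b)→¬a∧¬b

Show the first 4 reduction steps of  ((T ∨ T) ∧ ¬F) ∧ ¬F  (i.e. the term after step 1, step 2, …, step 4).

  start: ((T ∨ T) ∧ ¬F) ∧ ¬F
  step 1: (T ∧ ¬F) ∧ ¬F
  step 2: ¬F ∧ ¬F
  step 3: ¬F
  step 4: T

Answer: after 4 steps: T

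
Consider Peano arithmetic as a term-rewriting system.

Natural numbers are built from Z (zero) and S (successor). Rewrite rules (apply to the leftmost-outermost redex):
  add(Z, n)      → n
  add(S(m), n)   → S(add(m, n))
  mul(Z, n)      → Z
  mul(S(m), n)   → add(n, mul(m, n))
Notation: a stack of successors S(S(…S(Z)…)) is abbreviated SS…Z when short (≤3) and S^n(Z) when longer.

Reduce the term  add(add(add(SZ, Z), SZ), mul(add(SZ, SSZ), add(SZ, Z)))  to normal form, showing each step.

Answer: normal form = S^5(Z)  (in 25 steps)

Derivation:
  start: add(add(add(SZ, Z), SZ), mul(add(SZ, SSZ), add(SZ, Z)))
  step 1: add(add(S(add(Z, Z)), SZ), mul(add(SZ, SSZ), add(SZ, Z)))
  step 2: add(S(add(add(Z, Z), SZ)), mul(add(SZ, SSZ), add(SZ, Z)))
  step 3: S(add(add(add(Z, Z), SZ), mul(add(SZ, SSZ), add(SZ, Z))))
  step 4: S(add(add(Z, SZ), mul(add(SZ, SSZ), add(SZ, Z))))
  step 5: S(add(SZ, mul(add(SZ, SSZ), add(SZ, Z))))
  step 6: S(S(add(Z, mul(add(SZ, SSZ), add(SZ, Z)))))
  step 7: S(S(mul(add(SZ, SSZ), add(SZ, Z))))
  step 8: S(S(mul(S(add(Z, SSZ)), add(SZ, Z))))
  step 9: S(S(add(add(SZ, Z), mul(add(Z, SSZ), add(SZ, Z)))))
  step 10: S(S(add(S(add(Z, Z)), mul(add(Z, SSZ), add(SZ, Z)))))
  step 11: S(S(S(add(add(Z, Z), mul(add(Z, SSZ), add(SZ, Z))))))
  step 12: S(S(S(add(Z, mul(add(Z, SSZ), add(SZ, Z))))))
  step 13: S(S(S(mul(add(Z, SSZ), add(SZ, Z)))))
  step 14: S(S(S(mul(SSZ, add(SZ, Z)))))
  step 15: S(S(S(add(add(SZ, Z), mul(SZ, add(SZ, Z))))))
  step 16: S(S(S(add(S(add(Z, Z)), mul(SZ, add(SZ, Z))))))
  step 17: S(S(S(S(add(add(Z, Z), mul(SZ, add(SZ, Z)))))))
  step 18: S(S(S(S(add(Z, mul(SZ, add(SZ, Z)))))))
  step 19: S(S(S(S(mul(SZ, add(SZ, Z))))))
  step 20: S(S(S(S(add(add(SZ, Z), mul(Z, add(SZ, Z)))))))
  step 21: S(S(S(S(add(S(add(Z, Z)), mul(Z, add(SZ, Z)))))))
  step 22: S(S(S(S(S(add(add(Z, Z), mul(Z, add(SZ, Z))))))))
  step 23: S(S(S(S(S(add(Z, mul(Z, add(SZ, Z))))))))
  step 24: S(S(S(S(S(mul(Z, add(SZ, Z)))))))
  step 25: S^5(Z)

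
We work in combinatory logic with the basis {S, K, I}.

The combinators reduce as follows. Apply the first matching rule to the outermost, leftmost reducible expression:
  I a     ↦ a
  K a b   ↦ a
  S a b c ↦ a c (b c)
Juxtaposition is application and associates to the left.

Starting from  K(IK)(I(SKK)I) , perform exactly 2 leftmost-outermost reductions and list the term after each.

  start: K(IK)(I(SKK)I)
  →1  IK
  →2  K

Answer: after 2 steps: K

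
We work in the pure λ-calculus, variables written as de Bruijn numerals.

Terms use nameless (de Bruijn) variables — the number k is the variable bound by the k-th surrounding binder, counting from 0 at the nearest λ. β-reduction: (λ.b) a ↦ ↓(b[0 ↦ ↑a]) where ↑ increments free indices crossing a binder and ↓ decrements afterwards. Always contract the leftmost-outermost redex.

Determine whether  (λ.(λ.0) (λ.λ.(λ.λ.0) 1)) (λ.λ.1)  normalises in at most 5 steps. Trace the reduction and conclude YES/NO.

  start: (λ.(λ.0) (λ.λ.(λ.λ.0) 1)) (λ.λ.1)
  →1  (λ.0) (λ.λ.(λ.λ.0) 1)
  →2  λ.λ.(λ.λ.0) 1
  →3  λ.λ.λ.0

Answer: YES — reaches normal form λ.λ.λ.0 in 3 ≤ 5 steps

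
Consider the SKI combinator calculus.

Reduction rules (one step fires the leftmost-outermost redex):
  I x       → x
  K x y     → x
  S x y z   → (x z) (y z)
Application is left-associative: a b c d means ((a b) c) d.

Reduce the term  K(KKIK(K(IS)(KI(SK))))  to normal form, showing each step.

Answer: normal form = KK  (in 2 steps)

Reduction:
  start: K(KKIK(K(IS)(KI(SK))))
  step 1: K(KK(K(IS)(KI(SK))))
  step 2: KK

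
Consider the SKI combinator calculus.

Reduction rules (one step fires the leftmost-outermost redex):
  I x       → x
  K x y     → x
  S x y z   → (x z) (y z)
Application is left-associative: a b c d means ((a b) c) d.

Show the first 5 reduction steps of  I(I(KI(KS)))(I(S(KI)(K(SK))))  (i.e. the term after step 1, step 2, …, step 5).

Answer: after 5 steps: S(KI)(K(SK))

Working:
  start: I(I(KI(KS)))(I(S(KI)(K(SK))))
  [1] I(KI(KS))(I(S(KI)(K(SK))))
  [2] KI(KS)(I(S(KI)(K(SK))))
  [3] I(I(S(KI)(K(SK))))
  [4] I(S(KI)(K(SK)))
  [5] S(KI)(K(SK))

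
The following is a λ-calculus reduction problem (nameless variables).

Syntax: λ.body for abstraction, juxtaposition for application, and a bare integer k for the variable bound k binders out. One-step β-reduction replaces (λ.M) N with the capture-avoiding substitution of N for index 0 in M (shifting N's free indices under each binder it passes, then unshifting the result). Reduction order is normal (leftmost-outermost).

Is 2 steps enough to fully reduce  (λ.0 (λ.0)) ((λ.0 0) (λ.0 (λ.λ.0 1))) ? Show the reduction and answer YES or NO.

Answer: NO — after 2 steps the term is (λ.0 (λ.λ.0 1)) (λ.0 (λ.λ.0 1)) (λ.0), not yet normal

Working:
  start: (λ.0 (λ.0)) ((λ.0 0) (λ.0 (λ.λ.0 1)))
  →1  (λ.0 0) (λ.0 (λ.λ.0 1)) (λ.0)
  →2  (λ.0 (λ.λ.0 1)) (λ.0 (λ.λ.0 1)) (λ.0)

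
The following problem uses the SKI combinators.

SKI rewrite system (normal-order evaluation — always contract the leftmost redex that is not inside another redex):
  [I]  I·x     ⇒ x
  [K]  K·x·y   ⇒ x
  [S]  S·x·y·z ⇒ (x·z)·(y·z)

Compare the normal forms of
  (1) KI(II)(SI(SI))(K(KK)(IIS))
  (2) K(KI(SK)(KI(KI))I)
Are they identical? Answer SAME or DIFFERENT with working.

Answer: DIFFERENT — A ⇓ K, B ⇓ KI

Reduction:
Term A:
  start: KI(II)(SI(SI))(K(KK)(IIS))
  step 1: I(SI(SI))(K(KK)(IIS))
  step 2: SI(SI)(K(KK)(IIS))
  step 3: I(K(KK)(IIS))(SI(K(KK)(IIS)))
  step 4: K(KK)(IIS)(SI(K(KK)(IIS)))
  step 5: KK(SI(K(KK)(IIS)))
  step 6: K

Term B:
  start: K(KI(SK)(KI(KI))I)
  step 1: K(I(KI(KI))I)
  step 2: K(KI(KI)I)
  step 3: K(II)
  step 4: KI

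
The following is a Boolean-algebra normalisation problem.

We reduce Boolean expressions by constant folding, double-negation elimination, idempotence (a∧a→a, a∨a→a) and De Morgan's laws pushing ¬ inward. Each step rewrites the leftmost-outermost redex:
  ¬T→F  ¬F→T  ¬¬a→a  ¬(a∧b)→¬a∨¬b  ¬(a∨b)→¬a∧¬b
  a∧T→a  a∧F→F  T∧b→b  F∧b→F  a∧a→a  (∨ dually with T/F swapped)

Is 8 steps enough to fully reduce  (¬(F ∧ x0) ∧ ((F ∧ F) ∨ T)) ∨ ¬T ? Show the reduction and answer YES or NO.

Answer: YES — reaches normal form T in 6 ≤ 8 steps

Reduction:
  start: (¬(F ∧ x0) ∧ ((F ∧ F) ∨ T)) ∨ ¬T
  step 1: ((¬F ∨ ¬x0) ∧ ((F ∧ F) ∨ T)) ∨ ¬T
  step 2: ((T ∨ ¬x0) ∧ ((F ∧ F) ∨ T)) ∨ ¬T
  step 3: (T ∧ ((F ∧ F) ∨ T)) ∨ ¬T
  step 4: ((F ∧ F) ∨ T) ∨ ¬T
  step 5: T ∨ ¬T
  step 6: T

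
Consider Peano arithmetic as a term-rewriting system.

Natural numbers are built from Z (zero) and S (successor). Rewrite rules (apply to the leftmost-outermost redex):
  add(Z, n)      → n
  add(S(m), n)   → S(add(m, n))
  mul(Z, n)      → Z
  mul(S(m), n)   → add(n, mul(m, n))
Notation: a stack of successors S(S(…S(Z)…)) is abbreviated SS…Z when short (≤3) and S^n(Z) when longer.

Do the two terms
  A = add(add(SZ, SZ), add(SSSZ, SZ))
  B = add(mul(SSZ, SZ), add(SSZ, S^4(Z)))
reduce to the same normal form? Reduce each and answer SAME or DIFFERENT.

Term A:
  start: add(add(SZ, SZ), add(SSSZ, SZ))
  [1] add(S(add(Z, SZ)), add(SSSZ, SZ))
  [2] S(add(add(Z, SZ), add(SSSZ, SZ)))
  [3] S(add(SZ, add(SSSZ, SZ)))
  [4] S(S(add(Z, add(SSSZ, SZ))))
  [5] S(S(add(SSSZ, SZ)))
  [6] S(S(S(add(SSZ, SZ))))
  [7] S(S(S(S(add(SZ, SZ)))))
  [8] S(S(S(S(S(add(Z, SZ))))))
  [9] S^6(Z)

Term B:
  start: add(mul(SSZ, SZ), add(SSZ, S^4(Z)))
  [1] add(add(SZ, mul(SZ, SZ)), add(SSZ, S^4(Z)))
  [2] add(S(add(Z, mul(SZ, SZ))), add(SSZ, S^4(Z)))
  [3] S(add(add(Z, mul(SZ, SZ)), add(SSZ, S^4(Z))))
  [4] S(add(mul(SZ, SZ), add(SSZ, S^4(Z))))
  [5] S(add(add(SZ, mul(Z, SZ)), add(SSZ, S^4(Z))))
  [6] S(add(S(add(Z, mul(Z, SZ))), add(SSZ, S^4(Z))))
  [7] S(S(add(add(Z, mul(Z, SZ)), add(SSZ, S^4(Z)))))
  [8] S(S(add(mul(Z, SZ), add(SSZ, S^4(Z)))))
  [9] S(S(add(Z, add(SSZ, S^4(Z)))))
  [10] S(S(add(SSZ, S^4(Z))))
  [11] S(S(S(add(SZ, S^4(Z)))))
  [12] S(S(S(S(add(Z, S^4(Z))))))
  [13] S^8(Z)

Answer: DIFFERENT — A ⇓ S^6(Z), B ⇓ S^8(Z)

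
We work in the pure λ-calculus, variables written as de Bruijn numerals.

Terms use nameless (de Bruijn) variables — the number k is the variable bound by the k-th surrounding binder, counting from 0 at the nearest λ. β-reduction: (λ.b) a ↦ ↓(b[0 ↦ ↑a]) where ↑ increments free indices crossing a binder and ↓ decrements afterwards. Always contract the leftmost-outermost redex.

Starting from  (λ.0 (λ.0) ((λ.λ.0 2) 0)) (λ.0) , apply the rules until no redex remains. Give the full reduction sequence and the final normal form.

  start: (λ.0 (λ.0) ((λ.λ.0 2) 0)) (λ.0)
  [1] (λ.0) (λ.0) ((λ.λ.0 (λ.0)) (λ.0))
  [2] (λ.0) ((λ.λ.0 (λ.0)) (λ.0))
  [3] (λ.λ.0 (λ.0)) (λ.0)
  [4] λ.0 (λ.0)

Answer: normal form = λ.0 (λ.0)  (in 4 steps)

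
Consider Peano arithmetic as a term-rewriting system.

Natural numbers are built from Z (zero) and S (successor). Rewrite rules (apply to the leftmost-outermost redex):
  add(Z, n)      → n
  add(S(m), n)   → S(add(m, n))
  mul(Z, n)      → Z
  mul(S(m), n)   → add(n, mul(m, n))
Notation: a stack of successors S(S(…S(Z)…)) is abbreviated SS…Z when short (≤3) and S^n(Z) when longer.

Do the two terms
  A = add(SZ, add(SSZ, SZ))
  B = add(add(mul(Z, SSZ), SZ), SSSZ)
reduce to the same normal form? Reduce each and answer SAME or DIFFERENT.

Answer: SAME — A ⇓ S^4(Z), B ⇓ S^4(Z)

Derivation:
Term A:
  start: add(SZ, add(SSZ, SZ))
  →1  S(add(Z, add(SSZ, SZ)))
  →2  S(add(SSZ, SZ))
  →3  S(S(add(SZ, SZ)))
  →4  S(S(S(add(Z, SZ))))
  →5  S^4(Z)

Term B:
  start: add(add(mul(Z, SSZ), SZ), SSSZ)
  →1  add(add(Z, SZ), SSSZ)
  →2  add(SZ, SSSZ)
  →3  S(add(Z, SSSZ))
  →4  S^4(Z)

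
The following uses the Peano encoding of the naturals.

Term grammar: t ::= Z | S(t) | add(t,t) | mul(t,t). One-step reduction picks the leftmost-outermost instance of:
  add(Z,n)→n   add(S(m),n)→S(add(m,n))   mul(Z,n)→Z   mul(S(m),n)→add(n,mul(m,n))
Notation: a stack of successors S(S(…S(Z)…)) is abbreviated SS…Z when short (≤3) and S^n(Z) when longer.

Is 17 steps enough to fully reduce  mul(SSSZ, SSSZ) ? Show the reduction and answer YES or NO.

  start: mul(SSSZ, SSSZ)
  →1  add(SSSZ, mul(SSZ, SSSZ))
  →2  S(add(SSZ, mul(SSZ, SSSZ)))
  →3  S(S(add(SZ, mul(SSZ, SSSZ))))
  →4  S(S(S(add(Z, mul(SSZ, SSSZ)))))
  →5  S(S(S(mul(SSZ, SSSZ))))
  →6  S(S(S(add(SSSZ, mul(SZ, SSSZ)))))
  →7  S(S(S(S(add(SSZ, mul(SZ, SSSZ))))))
  →8  S(S(S(S(S(add(SZ, mul(SZ, SSSZ)))))))
  →9  S(S(S(S(S(S(add(Z, mul(SZ, SSSZ))))))))
  →10  S(S(S(S(S(S(mul(SZ, SSSZ)))))))
  →11  S(S(S(S(S(S(add(SSSZ, mul(Z, SSSZ))))))))
  →12  S(S(S(S(S(S(S(add(SSZ, mul(Z, SSSZ)))))))))
  →13  S(S(S(S(S(S(S(S(add(SZ, mul(Z, SSSZ))))))))))
  →14  S(S(S(S(S(S(S(S(S(add(Z, mul(Z, SSSZ)))))))))))
  →15  S(S(S(S(S(S(S(S(S(mul(Z, SSSZ))))))))))
  →16  S^9(Z)

Answer: YES — reaches normal form S^9(Z) in 16 ≤ 17 steps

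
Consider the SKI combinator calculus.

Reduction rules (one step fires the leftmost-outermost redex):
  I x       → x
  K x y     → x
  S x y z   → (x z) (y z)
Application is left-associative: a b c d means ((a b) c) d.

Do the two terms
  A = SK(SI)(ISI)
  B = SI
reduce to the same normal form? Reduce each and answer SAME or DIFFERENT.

Term A:
  start: SK(SI)(ISI)
  [1] K(ISI)(SI(ISI))
  [2] ISI
  [3] SI

Term B:
  start: SI

Answer: SAME — A ⇓ SI, B ⇓ SI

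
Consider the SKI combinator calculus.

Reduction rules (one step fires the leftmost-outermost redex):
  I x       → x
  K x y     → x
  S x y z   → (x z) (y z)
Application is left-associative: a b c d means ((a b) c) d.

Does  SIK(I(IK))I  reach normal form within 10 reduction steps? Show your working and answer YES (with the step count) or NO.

Answer: YES — reaches normal form KK in 7 ≤ 10 steps

Working:
  start: SIK(I(IK))I
  →1  I(I(IK))(K(I(IK)))I
  →2  I(IK)(K(I(IK)))I
  →3  IK(K(I(IK)))I
  →4  K(K(I(IK)))I
  →5  K(I(IK))
  →6  K(IK)
  →7  KK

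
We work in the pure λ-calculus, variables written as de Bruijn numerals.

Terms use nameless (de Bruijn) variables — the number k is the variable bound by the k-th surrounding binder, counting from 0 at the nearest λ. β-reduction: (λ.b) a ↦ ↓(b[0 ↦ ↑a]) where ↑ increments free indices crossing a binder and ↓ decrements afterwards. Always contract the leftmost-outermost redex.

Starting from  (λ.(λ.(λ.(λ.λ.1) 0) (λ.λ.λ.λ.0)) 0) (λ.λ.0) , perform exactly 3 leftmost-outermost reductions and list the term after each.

  start: (λ.(λ.(λ.(λ.λ.1) 0) (λ.λ.λ.λ.0)) 0) (λ.λ.0)
  →1  (λ.(λ.(λ.λ.1) 0) (λ.λ.λ.λ.0)) (λ.λ.0)
  →2  (λ.(λ.λ.1) 0) (λ.λ.λ.λ.0)
  →3  (λ.λ.1) (λ.λ.λ.λ.0)

Answer: after 3 steps: (λ.λ.1) (λ.λ.λ.λ.0)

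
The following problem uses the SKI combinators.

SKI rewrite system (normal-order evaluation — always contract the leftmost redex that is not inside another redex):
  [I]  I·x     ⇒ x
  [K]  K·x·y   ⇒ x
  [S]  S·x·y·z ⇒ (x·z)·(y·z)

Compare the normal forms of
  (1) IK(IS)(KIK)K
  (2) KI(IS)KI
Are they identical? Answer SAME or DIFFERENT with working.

Answer: DIFFERENT — A ⇓ SK, B ⇓ KI

Reduction:
Term A:
  start: IK(IS)(KIK)K
  step 1: K(IS)(KIK)K
  step 2: ISK
  step 3: SK

Term B:
  start: KI(IS)KI
  step 1: IKI
  step 2: KI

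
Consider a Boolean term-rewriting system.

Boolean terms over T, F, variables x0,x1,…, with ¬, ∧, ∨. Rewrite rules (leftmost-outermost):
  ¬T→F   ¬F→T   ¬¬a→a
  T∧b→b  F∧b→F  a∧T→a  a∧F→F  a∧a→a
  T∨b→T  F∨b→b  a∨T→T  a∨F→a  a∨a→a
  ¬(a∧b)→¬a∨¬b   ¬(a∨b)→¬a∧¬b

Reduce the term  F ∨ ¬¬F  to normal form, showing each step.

  start: F ∨ ¬¬F
  →1  ¬¬F
  →2  F

Answer: normal form = F  (in 2 steps)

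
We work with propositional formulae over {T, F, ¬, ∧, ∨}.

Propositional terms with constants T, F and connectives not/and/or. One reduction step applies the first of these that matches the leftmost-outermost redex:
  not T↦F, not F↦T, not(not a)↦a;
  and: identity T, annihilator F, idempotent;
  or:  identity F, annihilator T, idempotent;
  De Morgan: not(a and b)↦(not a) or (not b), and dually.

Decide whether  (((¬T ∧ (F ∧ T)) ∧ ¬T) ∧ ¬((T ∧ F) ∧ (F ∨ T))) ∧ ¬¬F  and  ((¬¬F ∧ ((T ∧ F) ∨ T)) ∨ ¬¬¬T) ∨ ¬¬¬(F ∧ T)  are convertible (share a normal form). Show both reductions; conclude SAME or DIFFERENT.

Answer: DIFFERENT — A ⇓ F, B ⇓ T

Reduction:
Term A:
  start: (((¬T ∧ (F ∧ T)) ∧ ¬T) ∧ ¬((T ∧ F) ∧ (F ∨ T))) ∧ ¬¬F
  [1] (((F ∧ (F ∧ T)) ∧ ¬T) ∧ ¬((T ∧ F) ∧ (F ∨ T))) ∧ ¬¬F
  [2] ((F ∧ ¬T) ∧ ¬((T ∧ F) ∧ (F ∨ T))) ∧ ¬¬F
  [3] (F ∧ ¬((T ∧ F) ∧ (F ∨ T))) ∧ ¬¬F
  [4] F ∧ ¬¬F
  [5] F

Term B:
  start: ((¬¬F ∧ ((T ∧ F) ∨ T)) ∨ ¬¬¬T) ∨ ¬¬¬(F ∧ T)
  [1] ((F ∧ ((T ∧ F) ∨ T)) ∨ ¬¬¬T) ∨ ¬¬¬(F ∧ T)
  [2] (F ∨ ¬¬¬T) ∨ ¬¬¬(F ∧ T)
  [3] ¬¬¬T ∨ ¬¬¬(F ∧ T)
  [4] ¬T ∨ ¬¬¬(F ∧ T)
  [5] F ∨ ¬¬¬(F ∧ T)
  [6] ¬¬¬(F ∧ T)
  [7] ¬(F ∧ T)
  [8] ¬F ∨ ¬T
  [9] T ∨ ¬T
  [10] T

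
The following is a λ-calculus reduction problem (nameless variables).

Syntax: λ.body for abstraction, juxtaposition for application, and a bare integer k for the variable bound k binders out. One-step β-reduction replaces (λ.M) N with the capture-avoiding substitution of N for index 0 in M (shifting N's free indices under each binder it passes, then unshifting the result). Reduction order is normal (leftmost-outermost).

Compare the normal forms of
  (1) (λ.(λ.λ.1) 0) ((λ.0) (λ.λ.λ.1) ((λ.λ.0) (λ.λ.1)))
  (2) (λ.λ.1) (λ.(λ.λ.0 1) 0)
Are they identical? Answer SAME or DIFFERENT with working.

Answer: DIFFERENT — A ⇓ λ.λ.λ.1, B ⇓ λ.λ.λ.0 1

Reduction:
Term A:
  start: (λ.(λ.λ.1) 0) ((λ.0) (λ.λ.λ.1) ((λ.λ.0) (λ.λ.1)))
  [1] (λ.λ.1) ((λ.0) (λ.λ.λ.1) ((λ.λ.0) (λ.λ.1)))
  [2] λ.(λ.0) (λ.λ.λ.1) ((λ.λ.0) (λ.λ.1))
  [3] λ.(λ.λ.λ.1) ((λ.λ.0) (λ.λ.1))
  [4] λ.λ.λ.1

Term B:
  start: (λ.λ.1) (λ.(λ.λ.0 1) 0)
  [1] λ.λ.(λ.λ.0 1) 0
  [2] λ.λ.λ.0 1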